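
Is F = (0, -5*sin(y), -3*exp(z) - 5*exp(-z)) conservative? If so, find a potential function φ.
Yes, F is conservative. φ = -3*exp(z) + 5*cos(y) + 5*exp(-z)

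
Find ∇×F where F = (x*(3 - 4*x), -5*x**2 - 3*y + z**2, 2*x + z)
(-2*z, -2, -10*x)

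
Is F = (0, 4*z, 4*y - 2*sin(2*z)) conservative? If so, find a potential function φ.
Yes, F is conservative. φ = 4*y*z + cos(2*z)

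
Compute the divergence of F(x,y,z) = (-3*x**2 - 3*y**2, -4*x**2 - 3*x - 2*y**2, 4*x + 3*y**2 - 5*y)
-6*x - 4*y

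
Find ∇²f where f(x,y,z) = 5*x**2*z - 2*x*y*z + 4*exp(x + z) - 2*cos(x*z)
2*x**2*cos(x*z) + 2*z**2*cos(x*z) + 10*z + 8*exp(x + z)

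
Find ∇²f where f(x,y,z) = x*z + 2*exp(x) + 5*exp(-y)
2*exp(x) + 5*exp(-y)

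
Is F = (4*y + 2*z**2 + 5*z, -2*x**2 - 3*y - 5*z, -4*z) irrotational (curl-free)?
No, ∇×F = (5, 4*z + 5, -4*x - 4)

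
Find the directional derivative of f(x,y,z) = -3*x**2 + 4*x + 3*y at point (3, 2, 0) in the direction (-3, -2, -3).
18*sqrt(22)/11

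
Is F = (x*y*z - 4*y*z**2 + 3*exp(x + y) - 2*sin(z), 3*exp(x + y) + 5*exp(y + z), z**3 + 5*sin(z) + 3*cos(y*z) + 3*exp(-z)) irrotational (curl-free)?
No, ∇×F = (-3*z*sin(y*z) - 5*exp(y + z), x*y - 8*y*z - 2*cos(z), z*(-x + 4*z))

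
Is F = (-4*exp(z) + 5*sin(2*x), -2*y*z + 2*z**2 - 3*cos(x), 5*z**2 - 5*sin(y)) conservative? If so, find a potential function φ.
No, ∇×F = (2*y - 4*z - 5*cos(y), -4*exp(z), 3*sin(x)) ≠ 0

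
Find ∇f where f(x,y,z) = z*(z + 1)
(0, 0, 2*z + 1)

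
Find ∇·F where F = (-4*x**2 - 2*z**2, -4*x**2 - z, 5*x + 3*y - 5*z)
-8*x - 5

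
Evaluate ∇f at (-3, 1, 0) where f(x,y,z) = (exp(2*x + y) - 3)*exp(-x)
((1 + 3*exp(5))*exp(-2), exp(-2), 0)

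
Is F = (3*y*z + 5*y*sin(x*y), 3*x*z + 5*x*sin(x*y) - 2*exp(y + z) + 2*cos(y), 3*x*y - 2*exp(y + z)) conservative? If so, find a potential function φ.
Yes, F is conservative. φ = 3*x*y*z - 2*exp(y + z) + 2*sin(y) - 5*cos(x*y)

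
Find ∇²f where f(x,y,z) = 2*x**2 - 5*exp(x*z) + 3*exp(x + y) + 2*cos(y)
-5*x**2*exp(x*z) - 5*z**2*exp(x*z) + 6*exp(x + y) - 2*cos(y) + 4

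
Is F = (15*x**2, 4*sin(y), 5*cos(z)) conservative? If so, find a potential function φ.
Yes, F is conservative. φ = 5*x**3 + 5*sin(z) - 4*cos(y)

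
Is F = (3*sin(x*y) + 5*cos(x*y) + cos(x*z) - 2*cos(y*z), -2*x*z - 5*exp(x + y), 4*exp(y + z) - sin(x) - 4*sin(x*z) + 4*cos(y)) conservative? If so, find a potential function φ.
No, ∇×F = (2*x + 4*exp(y + z) - 4*sin(y), -x*sin(x*z) + 2*y*sin(y*z) + 4*z*cos(x*z) + cos(x), 5*x*sin(x*y) - 3*x*cos(x*y) - 2*z*sin(y*z) - 2*z - 5*exp(x + y)) ≠ 0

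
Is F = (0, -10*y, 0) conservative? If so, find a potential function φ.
Yes, F is conservative. φ = -5*y**2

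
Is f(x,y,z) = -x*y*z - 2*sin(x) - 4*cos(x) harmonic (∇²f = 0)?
No, ∇²f = 2*sin(x) + 4*cos(x)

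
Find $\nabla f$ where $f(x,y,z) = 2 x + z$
(2, 0, 1)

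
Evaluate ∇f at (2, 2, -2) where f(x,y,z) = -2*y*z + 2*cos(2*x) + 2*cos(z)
(-4*sin(4), 4, -4 + 2*sin(2))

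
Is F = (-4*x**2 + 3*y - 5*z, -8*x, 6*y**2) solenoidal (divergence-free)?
No, ∇·F = -8*x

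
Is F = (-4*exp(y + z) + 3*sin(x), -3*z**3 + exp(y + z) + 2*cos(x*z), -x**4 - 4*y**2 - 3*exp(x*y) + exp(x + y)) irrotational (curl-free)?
No, ∇×F = (-3*x*exp(x*y) + 2*x*sin(x*z) - 8*y + 9*z**2 + exp(x + y) - exp(y + z), 4*x**3 + 3*y*exp(x*y) - exp(x + y) - 4*exp(y + z), -2*z*sin(x*z) + 4*exp(y + z))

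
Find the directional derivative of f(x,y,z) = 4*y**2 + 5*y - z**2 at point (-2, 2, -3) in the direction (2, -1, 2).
-3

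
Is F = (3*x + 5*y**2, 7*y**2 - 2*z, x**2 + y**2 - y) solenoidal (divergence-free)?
No, ∇·F = 14*y + 3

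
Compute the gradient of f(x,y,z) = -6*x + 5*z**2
(-6, 0, 10*z)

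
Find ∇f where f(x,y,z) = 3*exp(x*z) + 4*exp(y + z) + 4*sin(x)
(3*z*exp(x*z) + 4*cos(x), 4*exp(y + z), 3*x*exp(x*z) + 4*exp(y + z))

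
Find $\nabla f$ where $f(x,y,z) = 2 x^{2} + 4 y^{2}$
(4*x, 8*y, 0)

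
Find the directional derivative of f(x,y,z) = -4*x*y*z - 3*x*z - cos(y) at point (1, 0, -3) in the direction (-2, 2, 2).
0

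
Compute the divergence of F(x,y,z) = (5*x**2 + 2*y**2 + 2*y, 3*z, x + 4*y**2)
10*x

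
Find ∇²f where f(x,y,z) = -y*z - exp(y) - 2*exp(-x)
-exp(y) - 2*exp(-x)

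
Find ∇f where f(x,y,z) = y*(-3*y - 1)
(0, -6*y - 1, 0)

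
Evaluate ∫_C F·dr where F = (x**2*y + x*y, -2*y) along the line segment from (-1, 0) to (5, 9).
297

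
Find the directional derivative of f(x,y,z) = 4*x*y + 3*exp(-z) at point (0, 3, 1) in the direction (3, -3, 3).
sqrt(3)*(-1 + 4*E)*exp(-1)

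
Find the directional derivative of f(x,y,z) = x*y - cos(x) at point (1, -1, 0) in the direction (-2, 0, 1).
2*sqrt(5)*(1 - sin(1))/5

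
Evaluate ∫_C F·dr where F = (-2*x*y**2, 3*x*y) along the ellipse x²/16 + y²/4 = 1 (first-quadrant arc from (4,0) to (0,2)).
48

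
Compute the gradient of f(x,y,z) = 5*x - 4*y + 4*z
(5, -4, 4)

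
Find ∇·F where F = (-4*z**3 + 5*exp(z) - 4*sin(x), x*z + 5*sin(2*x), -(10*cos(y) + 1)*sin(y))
-4*cos(x)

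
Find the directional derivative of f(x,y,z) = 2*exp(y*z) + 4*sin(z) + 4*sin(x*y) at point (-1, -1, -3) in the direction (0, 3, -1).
-2*sqrt(10)*(cos(3) + 3*cos(1) + 4*exp(3))/5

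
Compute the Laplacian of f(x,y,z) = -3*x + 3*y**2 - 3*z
6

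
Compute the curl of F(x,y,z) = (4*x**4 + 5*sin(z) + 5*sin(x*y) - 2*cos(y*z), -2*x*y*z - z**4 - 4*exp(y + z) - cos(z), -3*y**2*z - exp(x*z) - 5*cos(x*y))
(2*x*y + 5*x*sin(x*y) - 6*y*z + 4*z**3 + 4*exp(y + z) - sin(z), -5*y*sin(x*y) + 2*y*sin(y*z) + z*exp(x*z) + 5*cos(z), -5*x*cos(x*y) - 2*y*z - 2*z*sin(y*z))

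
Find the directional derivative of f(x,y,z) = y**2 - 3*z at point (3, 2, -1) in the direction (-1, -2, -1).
-5*sqrt(6)/6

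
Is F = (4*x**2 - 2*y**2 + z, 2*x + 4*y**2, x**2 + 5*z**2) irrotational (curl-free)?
No, ∇×F = (0, 1 - 2*x, 4*y + 2)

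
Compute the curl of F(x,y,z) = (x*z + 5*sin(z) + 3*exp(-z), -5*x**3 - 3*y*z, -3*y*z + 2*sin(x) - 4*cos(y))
(3*y - 3*z + 4*sin(y), x - 2*cos(x) + 5*cos(z) - 3*exp(-z), -15*x**2)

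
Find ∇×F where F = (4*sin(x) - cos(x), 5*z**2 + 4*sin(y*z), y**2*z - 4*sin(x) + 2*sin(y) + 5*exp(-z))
(2*y*z - 4*y*cos(y*z) - 10*z + 2*cos(y), 4*cos(x), 0)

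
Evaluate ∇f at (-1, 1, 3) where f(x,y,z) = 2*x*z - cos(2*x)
(6 - 2*sin(2), 0, -2)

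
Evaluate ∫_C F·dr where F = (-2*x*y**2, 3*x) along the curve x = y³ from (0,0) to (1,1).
0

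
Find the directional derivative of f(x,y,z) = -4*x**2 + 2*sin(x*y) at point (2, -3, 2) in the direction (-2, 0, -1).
4*sqrt(5)*(3*cos(6) + 8)/5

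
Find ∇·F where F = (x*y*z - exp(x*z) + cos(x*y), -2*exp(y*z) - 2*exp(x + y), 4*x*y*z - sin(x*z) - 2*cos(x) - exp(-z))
4*x*y - x*cos(x*z) + y*z - y*sin(x*y) - z*exp(x*z) - 2*z*exp(y*z) - 2*exp(x + y) + exp(-z)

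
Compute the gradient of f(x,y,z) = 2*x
(2, 0, 0)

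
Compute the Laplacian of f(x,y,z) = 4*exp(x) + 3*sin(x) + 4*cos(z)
4*exp(x) - 3*sin(x) - 4*cos(z)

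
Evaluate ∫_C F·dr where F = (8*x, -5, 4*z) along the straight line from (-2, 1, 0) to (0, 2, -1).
-19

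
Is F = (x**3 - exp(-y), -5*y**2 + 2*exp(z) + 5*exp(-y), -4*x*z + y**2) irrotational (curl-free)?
No, ∇×F = (2*y - 2*exp(z), 4*z, -exp(-y))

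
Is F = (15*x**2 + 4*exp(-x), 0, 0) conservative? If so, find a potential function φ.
Yes, F is conservative. φ = 5*x**3 - 4*exp(-x)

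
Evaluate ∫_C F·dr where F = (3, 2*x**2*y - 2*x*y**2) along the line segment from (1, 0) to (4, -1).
62/3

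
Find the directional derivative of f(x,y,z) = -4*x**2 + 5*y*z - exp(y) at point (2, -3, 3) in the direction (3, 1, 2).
sqrt(14)*(-63*exp(3) - 1)*exp(-3)/14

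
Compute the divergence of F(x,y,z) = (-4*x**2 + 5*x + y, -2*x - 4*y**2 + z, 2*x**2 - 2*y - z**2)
-8*x - 8*y - 2*z + 5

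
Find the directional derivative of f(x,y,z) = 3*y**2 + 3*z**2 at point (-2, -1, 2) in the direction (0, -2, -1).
0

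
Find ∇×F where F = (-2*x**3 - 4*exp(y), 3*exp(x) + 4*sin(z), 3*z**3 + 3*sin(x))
(-4*cos(z), -3*cos(x), 3*exp(x) + 4*exp(y))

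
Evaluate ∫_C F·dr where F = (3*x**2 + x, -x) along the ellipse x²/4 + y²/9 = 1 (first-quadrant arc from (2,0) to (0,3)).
-10 - 3*pi/2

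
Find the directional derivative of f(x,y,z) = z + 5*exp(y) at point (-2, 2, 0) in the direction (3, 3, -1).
sqrt(19)*(-1 + 15*exp(2))/19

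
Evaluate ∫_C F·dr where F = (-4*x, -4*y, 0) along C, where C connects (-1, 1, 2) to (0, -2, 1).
-4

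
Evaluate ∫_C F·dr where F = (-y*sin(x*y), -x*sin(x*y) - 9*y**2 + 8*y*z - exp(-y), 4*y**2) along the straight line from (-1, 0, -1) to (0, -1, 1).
E + 6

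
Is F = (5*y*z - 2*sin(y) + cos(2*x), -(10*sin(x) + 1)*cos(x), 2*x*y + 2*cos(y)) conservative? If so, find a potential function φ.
No, ∇×F = (2*x - 2*sin(y), 3*y, -5*z + sin(x) - 10*cos(2*x) + 2*cos(y)) ≠ 0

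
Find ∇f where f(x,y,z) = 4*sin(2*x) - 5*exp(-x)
(8*cos(2*x) + 5*exp(-x), 0, 0)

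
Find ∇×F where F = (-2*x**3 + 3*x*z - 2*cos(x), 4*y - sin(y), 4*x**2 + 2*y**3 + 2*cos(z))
(6*y**2, -5*x, 0)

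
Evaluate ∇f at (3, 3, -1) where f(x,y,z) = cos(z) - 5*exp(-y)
(0, 5*exp(-3), sin(1))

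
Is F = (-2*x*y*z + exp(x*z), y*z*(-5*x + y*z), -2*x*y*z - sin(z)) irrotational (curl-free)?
No, ∇×F = (5*x*y - 2*x*z - 2*y**2*z, -2*x*y + x*exp(x*z) + 2*y*z, z*(2*x - 5*y))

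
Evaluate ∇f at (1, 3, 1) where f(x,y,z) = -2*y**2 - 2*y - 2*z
(0, -14, -2)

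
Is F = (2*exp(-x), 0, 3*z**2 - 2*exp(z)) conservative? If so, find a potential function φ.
Yes, F is conservative. φ = z**3 - 2*exp(z) - 2*exp(-x)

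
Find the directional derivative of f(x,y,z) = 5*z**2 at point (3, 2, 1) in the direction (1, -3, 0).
0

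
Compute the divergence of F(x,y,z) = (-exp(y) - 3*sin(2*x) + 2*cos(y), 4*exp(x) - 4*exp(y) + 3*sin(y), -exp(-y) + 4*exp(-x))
-4*exp(y) - 6*cos(2*x) + 3*cos(y)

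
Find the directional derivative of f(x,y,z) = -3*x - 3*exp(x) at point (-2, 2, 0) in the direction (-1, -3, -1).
3*sqrt(11)*(1 + exp(2))*exp(-2)/11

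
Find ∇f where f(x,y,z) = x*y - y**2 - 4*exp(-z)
(y, x - 2*y, 4*exp(-z))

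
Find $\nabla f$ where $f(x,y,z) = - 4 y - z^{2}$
(0, -4, -2*z)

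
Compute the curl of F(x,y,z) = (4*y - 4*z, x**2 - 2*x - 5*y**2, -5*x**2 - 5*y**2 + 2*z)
(-10*y, 10*x - 4, 2*x - 6)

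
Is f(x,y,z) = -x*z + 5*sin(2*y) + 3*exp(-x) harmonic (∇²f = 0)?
No, ∇²f = -20*sin(2*y) + 3*exp(-x)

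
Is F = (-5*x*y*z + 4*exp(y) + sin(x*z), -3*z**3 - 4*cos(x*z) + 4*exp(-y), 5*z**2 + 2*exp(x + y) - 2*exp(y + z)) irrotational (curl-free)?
No, ∇×F = (-4*x*sin(x*z) + 9*z**2 + 2*exp(x + y) - 2*exp(y + z), -5*x*y + x*cos(x*z) - 2*exp(x + y), 5*x*z + 4*z*sin(x*z) - 4*exp(y))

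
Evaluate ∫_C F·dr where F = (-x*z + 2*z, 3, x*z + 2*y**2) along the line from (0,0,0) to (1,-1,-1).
-4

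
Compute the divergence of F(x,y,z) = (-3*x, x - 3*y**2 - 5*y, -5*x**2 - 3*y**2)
-6*y - 8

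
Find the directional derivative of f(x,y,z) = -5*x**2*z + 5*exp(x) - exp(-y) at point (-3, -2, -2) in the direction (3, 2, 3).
sqrt(22)*(-315*exp(3) + 15 + 2*exp(5))*exp(-3)/22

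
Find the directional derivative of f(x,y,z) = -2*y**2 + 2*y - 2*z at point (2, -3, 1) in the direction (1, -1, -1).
-4*sqrt(3)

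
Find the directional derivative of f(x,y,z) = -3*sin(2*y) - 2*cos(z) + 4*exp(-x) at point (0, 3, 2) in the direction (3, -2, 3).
3*sqrt(22)*(-2 + sin(2) + 2*cos(6))/11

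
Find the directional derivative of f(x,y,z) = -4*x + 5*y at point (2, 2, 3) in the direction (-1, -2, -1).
-sqrt(6)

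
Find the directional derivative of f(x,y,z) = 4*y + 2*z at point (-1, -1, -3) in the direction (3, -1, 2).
0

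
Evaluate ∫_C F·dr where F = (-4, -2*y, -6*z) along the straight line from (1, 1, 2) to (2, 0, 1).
6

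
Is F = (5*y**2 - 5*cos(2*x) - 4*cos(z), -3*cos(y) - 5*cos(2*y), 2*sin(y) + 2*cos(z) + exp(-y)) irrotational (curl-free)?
No, ∇×F = (2*cos(y) - exp(-y), 4*sin(z), -10*y)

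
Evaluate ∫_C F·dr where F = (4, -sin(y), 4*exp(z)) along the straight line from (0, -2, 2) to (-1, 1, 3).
-4*exp(2) - 4 - cos(2) + cos(1) + 4*exp(3)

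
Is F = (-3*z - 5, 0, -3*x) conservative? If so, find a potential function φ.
Yes, F is conservative. φ = x*(-3*z - 5)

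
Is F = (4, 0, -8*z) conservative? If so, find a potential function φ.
Yes, F is conservative. φ = 4*x - 4*z**2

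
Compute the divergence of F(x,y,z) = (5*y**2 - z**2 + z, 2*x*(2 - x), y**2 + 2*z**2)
4*z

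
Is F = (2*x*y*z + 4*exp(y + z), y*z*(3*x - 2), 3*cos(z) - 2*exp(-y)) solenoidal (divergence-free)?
No, ∇·F = 2*y*z + z*(3*x - 2) - 3*sin(z)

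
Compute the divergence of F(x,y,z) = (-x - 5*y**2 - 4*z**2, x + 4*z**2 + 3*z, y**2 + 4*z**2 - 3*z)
8*z - 4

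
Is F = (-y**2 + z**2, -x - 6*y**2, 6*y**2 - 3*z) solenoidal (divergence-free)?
No, ∇·F = -12*y - 3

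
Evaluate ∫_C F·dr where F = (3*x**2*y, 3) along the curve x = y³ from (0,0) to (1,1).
39/10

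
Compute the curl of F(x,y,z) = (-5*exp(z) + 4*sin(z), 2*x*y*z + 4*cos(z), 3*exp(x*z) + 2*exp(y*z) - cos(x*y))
(-2*x*y + x*sin(x*y) + 2*z*exp(y*z) + 4*sin(z), -y*sin(x*y) - 3*z*exp(x*z) - 5*exp(z) + 4*cos(z), 2*y*z)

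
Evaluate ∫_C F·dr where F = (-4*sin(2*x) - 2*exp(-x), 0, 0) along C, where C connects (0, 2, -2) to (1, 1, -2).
-4 + 2*cos(2) + 2*exp(-1)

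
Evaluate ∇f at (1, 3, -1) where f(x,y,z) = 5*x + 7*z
(5, 0, 7)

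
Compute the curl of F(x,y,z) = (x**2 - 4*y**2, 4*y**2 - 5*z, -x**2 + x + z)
(5, 2*x - 1, 8*y)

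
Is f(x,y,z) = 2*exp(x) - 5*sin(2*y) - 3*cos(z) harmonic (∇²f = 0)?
No, ∇²f = 2*exp(x) + 20*sin(2*y) + 3*cos(z)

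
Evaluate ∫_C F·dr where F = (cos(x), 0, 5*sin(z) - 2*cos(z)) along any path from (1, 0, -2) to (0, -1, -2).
-sin(1)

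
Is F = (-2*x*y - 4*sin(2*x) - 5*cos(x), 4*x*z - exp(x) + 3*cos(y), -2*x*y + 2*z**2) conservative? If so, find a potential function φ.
No, ∇×F = (-6*x, 2*y, 2*x + 4*z - exp(x)) ≠ 0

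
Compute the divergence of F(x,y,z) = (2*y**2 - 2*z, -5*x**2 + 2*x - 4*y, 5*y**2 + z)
-3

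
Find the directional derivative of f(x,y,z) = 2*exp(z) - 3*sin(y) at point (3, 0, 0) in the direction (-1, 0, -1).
-sqrt(2)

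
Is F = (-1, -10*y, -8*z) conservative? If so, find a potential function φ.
Yes, F is conservative. φ = -x - 5*y**2 - 4*z**2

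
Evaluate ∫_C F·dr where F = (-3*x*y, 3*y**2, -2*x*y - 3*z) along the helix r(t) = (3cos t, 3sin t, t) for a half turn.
-3*pi**2/2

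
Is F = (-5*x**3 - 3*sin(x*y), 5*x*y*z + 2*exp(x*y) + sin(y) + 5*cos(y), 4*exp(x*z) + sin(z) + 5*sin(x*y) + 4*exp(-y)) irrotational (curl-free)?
No, ∇×F = ((5*x*(-y + cos(x*y))*exp(y) - 4)*exp(-y), -5*y*cos(x*y) - 4*z*exp(x*z), 3*x*cos(x*y) + 5*y*z + 2*y*exp(x*y))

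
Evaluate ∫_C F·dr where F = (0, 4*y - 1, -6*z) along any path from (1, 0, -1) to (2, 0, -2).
-9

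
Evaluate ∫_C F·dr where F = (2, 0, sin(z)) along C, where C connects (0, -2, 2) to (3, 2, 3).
cos(2) - cos(3) + 6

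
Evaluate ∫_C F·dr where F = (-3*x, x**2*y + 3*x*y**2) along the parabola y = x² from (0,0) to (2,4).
2626/21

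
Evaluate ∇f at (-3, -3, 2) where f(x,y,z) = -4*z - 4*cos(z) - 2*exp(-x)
(2*exp(3), 0, -4 + 4*sin(2))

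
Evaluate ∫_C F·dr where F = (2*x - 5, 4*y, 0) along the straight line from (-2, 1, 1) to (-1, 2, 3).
-2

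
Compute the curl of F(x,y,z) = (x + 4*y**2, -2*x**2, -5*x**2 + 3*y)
(3, 10*x, -4*x - 8*y)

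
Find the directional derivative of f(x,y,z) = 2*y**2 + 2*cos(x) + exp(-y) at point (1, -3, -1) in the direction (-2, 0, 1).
4*sqrt(5)*sin(1)/5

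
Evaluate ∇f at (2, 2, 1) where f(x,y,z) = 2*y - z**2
(0, 2, -2)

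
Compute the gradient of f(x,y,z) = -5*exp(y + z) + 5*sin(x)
(5*cos(x), -5*exp(y + z), -5*exp(y + z))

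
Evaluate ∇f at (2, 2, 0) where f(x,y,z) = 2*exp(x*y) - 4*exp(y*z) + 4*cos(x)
(-4*sin(2) + 4*exp(4), 4*exp(4), -8)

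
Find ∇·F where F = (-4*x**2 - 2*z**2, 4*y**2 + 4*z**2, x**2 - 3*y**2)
-8*x + 8*y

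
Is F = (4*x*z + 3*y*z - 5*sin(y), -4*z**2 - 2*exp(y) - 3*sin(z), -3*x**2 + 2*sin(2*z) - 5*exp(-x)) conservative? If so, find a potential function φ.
No, ∇×F = (8*z + 3*cos(z), 10*x + 3*y - 5*exp(-x), -3*z + 5*cos(y)) ≠ 0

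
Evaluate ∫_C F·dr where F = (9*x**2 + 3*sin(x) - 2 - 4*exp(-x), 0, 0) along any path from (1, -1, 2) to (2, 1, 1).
-4*exp(-1) + 4*exp(-2) - 3*cos(2) + 3*cos(1) + 19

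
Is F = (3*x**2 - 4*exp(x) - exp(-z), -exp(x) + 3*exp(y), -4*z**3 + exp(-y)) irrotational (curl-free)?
No, ∇×F = (-exp(-y), exp(-z), -exp(x))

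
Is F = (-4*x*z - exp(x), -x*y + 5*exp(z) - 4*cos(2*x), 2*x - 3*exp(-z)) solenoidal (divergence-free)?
No, ∇·F = -x - 4*z - exp(x) + 3*exp(-z)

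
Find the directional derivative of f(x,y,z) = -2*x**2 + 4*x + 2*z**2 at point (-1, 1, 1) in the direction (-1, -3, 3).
4*sqrt(19)/19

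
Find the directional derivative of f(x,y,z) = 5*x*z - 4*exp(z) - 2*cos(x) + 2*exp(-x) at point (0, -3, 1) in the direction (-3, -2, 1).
sqrt(14)*(-4*E - 9)/14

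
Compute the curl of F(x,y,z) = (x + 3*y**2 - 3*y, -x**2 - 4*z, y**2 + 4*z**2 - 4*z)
(2*y + 4, 0, -2*x - 6*y + 3)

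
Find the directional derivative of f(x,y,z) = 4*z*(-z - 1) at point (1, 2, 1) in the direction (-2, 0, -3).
36*sqrt(13)/13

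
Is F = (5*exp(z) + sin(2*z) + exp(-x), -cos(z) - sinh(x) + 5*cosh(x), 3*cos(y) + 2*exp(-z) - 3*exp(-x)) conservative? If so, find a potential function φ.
No, ∇×F = (-3*sin(y) - sin(z), 5*exp(z) + 2*cos(2*z) - 3*exp(-x), 5*sinh(x) - cosh(x)) ≠ 0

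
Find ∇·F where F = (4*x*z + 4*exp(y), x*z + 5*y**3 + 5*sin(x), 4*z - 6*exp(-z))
15*y**2 + 4*z + 4 + 6*exp(-z)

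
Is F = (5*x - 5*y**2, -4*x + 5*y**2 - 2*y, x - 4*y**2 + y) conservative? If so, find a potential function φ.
No, ∇×F = (1 - 8*y, -1, 10*y - 4) ≠ 0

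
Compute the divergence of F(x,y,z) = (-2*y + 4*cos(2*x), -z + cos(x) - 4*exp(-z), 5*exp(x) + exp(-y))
-8*sin(2*x)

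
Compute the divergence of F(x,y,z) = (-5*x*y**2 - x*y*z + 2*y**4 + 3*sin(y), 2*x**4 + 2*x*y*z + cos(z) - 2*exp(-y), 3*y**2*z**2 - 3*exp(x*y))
2*x*z + 6*y**2*z - 5*y**2 - y*z + 2*exp(-y)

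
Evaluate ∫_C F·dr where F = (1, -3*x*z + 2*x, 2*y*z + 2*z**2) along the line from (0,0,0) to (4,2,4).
44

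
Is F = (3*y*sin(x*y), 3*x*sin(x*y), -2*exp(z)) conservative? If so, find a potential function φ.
Yes, F is conservative. φ = -2*exp(z) - 3*cos(x*y)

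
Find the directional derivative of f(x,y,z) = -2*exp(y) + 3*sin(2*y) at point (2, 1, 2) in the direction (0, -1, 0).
-6*cos(2) + 2*E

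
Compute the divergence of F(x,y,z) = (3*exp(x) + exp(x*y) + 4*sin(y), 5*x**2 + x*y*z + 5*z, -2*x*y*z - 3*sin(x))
-2*x*y + x*z + y*exp(x*y) + 3*exp(x)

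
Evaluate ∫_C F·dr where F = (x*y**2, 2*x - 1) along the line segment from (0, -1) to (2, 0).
4/3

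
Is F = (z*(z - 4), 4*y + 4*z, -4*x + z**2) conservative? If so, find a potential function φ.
No, ∇×F = (-4, 2*z, 0) ≠ 0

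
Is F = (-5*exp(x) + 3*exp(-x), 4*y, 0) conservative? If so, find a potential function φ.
Yes, F is conservative. φ = 2*y**2 - 5*exp(x) - 3*exp(-x)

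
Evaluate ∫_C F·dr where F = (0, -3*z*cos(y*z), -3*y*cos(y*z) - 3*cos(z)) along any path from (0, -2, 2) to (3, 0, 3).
-3*sin(3) - 3*sin(4) + 3*sin(2)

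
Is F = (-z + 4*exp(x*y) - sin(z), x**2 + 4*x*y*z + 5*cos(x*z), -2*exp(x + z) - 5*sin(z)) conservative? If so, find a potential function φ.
No, ∇×F = (x*(-4*y + 5*sin(x*z)), 2*exp(x + z) - cos(z) - 1, -4*x*exp(x*y) + 2*x + 4*y*z - 5*z*sin(x*z)) ≠ 0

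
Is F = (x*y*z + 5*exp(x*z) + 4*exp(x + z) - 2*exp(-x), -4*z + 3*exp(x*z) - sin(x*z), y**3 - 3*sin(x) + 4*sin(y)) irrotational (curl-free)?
No, ∇×F = (-3*x*exp(x*z) + x*cos(x*z) + 3*y**2 + 4*cos(y) + 4, x*y + 5*x*exp(x*z) + 4*exp(x + z) + 3*cos(x), z*(-x + 3*exp(x*z) - cos(x*z)))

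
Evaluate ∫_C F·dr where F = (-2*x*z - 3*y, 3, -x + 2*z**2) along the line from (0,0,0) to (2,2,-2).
2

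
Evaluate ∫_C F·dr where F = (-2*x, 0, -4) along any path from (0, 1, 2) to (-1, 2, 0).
7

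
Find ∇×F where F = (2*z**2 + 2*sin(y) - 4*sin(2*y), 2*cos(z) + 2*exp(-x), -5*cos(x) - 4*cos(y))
(4*sin(y) + 2*sin(z), 4*z - 5*sin(x), -2*cos(y) + 8*cos(2*y) - 2*exp(-x))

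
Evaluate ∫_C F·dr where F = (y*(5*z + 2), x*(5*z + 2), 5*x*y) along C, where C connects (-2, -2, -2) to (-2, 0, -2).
32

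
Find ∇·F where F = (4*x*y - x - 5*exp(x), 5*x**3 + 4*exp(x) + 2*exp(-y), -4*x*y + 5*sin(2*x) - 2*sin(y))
4*y - 5*exp(x) - 1 - 2*exp(-y)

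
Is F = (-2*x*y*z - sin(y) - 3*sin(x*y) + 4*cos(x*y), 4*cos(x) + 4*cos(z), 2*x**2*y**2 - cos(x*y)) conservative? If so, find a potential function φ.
No, ∇×F = (4*x**2*y + x*sin(x*y) + 4*sin(z), -y*(4*x*y + 2*x + sin(x*y)), 2*x*z + 4*x*sin(x*y) + 3*x*cos(x*y) - 4*sin(x) + cos(y)) ≠ 0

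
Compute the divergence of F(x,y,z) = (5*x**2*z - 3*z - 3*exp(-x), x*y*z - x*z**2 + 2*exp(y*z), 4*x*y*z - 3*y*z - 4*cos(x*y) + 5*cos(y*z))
4*x*y + 11*x*z - 5*y*sin(y*z) - 3*y + 2*z*exp(y*z) + 3*exp(-x)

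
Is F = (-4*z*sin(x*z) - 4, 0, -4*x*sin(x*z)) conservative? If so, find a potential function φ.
Yes, F is conservative. φ = -4*x + 4*cos(x*z)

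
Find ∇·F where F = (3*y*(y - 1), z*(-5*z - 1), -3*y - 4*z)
-4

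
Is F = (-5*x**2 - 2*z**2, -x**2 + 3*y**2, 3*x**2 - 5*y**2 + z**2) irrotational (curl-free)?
No, ∇×F = (-10*y, -6*x - 4*z, -2*x)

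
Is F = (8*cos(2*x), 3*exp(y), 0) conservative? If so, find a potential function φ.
Yes, F is conservative. φ = 3*exp(y) + 4*sin(2*x)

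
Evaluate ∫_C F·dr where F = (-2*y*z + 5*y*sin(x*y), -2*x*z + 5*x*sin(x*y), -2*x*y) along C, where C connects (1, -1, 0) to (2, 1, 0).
-5*cos(2) + 5*cos(1)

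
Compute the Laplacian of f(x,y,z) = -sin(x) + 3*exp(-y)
sin(x) + 3*exp(-y)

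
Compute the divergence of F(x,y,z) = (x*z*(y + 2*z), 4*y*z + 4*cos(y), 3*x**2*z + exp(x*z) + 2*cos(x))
3*x**2 + x*exp(x*z) + z*(y + 2*z) + 4*z - 4*sin(y)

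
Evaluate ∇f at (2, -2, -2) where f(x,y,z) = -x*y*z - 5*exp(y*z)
(-4, 4 + 10*exp(4), 4 + 10*exp(4))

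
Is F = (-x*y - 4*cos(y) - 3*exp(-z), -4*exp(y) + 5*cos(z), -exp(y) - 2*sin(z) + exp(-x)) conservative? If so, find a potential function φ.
No, ∇×F = (-exp(y) + 5*sin(z), 3*exp(-z) + exp(-x), x - 4*sin(y)) ≠ 0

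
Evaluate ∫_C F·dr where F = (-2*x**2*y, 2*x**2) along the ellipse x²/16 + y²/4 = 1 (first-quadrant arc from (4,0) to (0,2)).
128/3 + 16*pi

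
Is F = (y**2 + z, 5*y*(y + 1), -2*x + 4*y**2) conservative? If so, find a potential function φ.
No, ∇×F = (8*y, 3, -2*y) ≠ 0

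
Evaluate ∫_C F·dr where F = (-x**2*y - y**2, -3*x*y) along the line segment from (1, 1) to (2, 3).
-57/2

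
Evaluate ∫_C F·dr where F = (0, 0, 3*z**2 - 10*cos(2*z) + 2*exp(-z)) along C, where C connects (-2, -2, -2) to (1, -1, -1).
-2*E - 5*sin(4) + 5*sin(2) + 7 + 2*exp(2)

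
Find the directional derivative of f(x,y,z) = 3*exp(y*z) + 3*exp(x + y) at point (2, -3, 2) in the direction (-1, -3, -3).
3*sqrt(19)*(3 - 4*exp(5))*exp(-6)/19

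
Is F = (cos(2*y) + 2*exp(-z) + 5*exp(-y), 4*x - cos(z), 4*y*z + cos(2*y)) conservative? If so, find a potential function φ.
No, ∇×F = (4*z - 2*sin(2*y) - sin(z), -2*exp(-z), 2*sin(2*y) + 4 + 5*exp(-y)) ≠ 0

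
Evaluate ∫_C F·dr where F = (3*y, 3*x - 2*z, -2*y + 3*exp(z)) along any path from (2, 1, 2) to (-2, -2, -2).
2 - 6*sinh(2)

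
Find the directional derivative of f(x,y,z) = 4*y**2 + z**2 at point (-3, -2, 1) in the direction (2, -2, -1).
10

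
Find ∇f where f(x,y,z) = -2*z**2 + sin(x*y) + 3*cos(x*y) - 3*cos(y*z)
(y*(-3*sin(x*y) + cos(x*y)), -3*x*sin(x*y) + x*cos(x*y) + 3*z*sin(y*z), 3*y*sin(y*z) - 4*z)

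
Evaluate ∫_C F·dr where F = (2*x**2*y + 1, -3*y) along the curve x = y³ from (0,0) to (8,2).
3082/5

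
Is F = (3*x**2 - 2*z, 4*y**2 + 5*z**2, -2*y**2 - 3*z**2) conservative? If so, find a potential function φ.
No, ∇×F = (-4*y - 10*z, -2, 0) ≠ 0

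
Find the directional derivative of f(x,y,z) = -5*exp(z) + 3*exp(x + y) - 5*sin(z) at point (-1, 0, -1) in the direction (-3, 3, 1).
-5*sqrt(19)*(1 + E*cos(1))*exp(-1)/19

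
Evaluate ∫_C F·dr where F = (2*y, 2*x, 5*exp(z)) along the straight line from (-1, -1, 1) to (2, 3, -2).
-5*E + 5*exp(-2) + 10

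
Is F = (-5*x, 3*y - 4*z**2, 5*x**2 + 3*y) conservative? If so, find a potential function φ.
No, ∇×F = (8*z + 3, -10*x, 0) ≠ 0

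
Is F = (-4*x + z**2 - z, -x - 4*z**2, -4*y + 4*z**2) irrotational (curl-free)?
No, ∇×F = (8*z - 4, 2*z - 1, -1)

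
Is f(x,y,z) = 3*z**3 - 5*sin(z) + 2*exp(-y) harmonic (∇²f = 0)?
No, ∇²f = 18*z + 5*sin(z) + 2*exp(-y)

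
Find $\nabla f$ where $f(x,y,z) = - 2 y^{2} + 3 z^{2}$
(0, -4*y, 6*z)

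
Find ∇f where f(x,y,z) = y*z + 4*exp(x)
(4*exp(x), z, y)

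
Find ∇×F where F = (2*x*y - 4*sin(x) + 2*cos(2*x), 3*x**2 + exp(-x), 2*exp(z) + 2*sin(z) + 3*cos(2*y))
(-6*sin(2*y), 0, 4*x - exp(-x))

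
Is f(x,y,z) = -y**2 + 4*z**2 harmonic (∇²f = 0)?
No, ∇²f = 6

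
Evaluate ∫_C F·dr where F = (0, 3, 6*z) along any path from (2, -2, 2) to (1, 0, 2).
6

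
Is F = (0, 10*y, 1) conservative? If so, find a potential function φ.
Yes, F is conservative. φ = 5*y**2 + z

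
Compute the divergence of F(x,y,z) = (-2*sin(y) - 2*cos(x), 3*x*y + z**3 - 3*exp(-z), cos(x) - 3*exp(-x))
3*x + 2*sin(x)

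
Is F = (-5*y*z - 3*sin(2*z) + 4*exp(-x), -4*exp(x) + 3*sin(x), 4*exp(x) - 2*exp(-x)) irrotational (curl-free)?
No, ∇×F = (0, -5*y - 4*exp(x) - 6*cos(2*z) - 2*exp(-x), 5*z - 4*exp(x) + 3*cos(x))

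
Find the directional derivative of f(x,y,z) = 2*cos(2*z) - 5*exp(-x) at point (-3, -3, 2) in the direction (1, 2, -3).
sqrt(14)*(12*sin(4) + 5*exp(3))/14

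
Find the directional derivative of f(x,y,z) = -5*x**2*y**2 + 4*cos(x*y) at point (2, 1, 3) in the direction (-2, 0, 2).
2*sqrt(2)*(sin(2) + 5)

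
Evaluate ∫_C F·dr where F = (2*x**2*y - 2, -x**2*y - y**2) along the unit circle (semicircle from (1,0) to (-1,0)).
4 - pi/4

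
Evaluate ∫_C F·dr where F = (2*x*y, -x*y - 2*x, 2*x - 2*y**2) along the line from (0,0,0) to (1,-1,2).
2/3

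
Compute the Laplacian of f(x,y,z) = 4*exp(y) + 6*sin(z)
4*exp(y) - 6*sin(z)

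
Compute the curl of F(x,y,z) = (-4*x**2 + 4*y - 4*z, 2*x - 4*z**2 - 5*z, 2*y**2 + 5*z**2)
(4*y + 8*z + 5, -4, -2)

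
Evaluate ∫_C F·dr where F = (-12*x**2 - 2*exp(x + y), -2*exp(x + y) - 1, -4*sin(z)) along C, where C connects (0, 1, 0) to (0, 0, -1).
-5 + 4*cos(1) + 2*E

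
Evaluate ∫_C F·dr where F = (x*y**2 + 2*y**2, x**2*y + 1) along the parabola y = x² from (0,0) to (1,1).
19/10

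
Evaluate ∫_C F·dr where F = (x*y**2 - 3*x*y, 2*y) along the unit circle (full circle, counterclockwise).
0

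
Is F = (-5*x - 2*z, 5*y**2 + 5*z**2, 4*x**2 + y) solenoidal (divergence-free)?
No, ∇·F = 10*y - 5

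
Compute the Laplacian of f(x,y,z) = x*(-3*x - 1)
-6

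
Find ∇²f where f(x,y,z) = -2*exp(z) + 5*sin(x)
-2*exp(z) - 5*sin(x)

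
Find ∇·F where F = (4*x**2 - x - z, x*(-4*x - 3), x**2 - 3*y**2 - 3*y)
8*x - 1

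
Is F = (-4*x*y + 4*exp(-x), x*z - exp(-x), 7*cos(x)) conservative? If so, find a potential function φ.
No, ∇×F = (-x, 7*sin(x), 4*x + z + exp(-x)) ≠ 0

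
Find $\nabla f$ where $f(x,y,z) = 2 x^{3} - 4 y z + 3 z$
(6*x**2, -4*z, 3 - 4*y)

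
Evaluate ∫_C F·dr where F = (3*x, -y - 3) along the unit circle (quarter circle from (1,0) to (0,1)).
-5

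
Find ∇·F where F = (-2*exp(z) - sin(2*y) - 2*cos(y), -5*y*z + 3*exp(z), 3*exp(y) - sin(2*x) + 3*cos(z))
-5*z - 3*sin(z)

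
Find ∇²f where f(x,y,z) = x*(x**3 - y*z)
12*x**2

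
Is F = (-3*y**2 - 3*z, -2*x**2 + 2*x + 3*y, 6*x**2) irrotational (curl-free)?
No, ∇×F = (0, -12*x - 3, -4*x + 6*y + 2)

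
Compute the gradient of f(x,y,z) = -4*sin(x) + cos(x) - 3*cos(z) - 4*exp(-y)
(-sin(x) - 4*cos(x), 4*exp(-y), 3*sin(z))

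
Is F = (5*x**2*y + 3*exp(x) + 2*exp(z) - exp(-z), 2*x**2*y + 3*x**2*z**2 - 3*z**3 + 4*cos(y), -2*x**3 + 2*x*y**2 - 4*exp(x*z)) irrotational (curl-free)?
No, ∇×F = (-6*x**2*z + 4*x*y + 9*z**2, 6*x**2 - 2*y**2 + 4*z*exp(x*z) + 2*exp(z) + exp(-z), x*(-5*x + 4*y + 6*z**2))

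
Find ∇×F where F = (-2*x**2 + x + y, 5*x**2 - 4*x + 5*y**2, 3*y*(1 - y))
(3 - 6*y, 0, 10*x - 5)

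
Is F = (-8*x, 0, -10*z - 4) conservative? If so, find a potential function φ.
Yes, F is conservative. φ = -4*x**2 - 5*z**2 - 4*z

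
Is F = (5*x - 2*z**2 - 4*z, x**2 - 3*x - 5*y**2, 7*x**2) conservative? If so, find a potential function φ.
No, ∇×F = (0, -14*x - 4*z - 4, 2*x - 3) ≠ 0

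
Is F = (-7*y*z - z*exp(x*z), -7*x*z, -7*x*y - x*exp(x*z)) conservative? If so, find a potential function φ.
Yes, F is conservative. φ = -7*x*y*z - exp(x*z)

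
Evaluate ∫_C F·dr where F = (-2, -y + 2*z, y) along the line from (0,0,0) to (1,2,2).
2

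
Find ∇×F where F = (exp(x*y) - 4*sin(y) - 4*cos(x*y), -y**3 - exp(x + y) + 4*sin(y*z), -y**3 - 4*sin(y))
(-3*y**2 - 4*y*cos(y*z) - 4*cos(y), 0, -x*exp(x*y) - 4*x*sin(x*y) - exp(x + y) + 4*cos(y))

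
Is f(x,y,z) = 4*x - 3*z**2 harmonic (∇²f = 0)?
No, ∇²f = -6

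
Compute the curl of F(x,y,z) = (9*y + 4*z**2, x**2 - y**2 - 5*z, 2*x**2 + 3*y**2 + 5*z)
(6*y + 5, -4*x + 8*z, 2*x - 9)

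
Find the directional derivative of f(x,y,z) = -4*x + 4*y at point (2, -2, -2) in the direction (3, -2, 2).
-20*sqrt(17)/17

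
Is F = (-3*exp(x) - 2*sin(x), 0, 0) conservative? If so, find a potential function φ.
Yes, F is conservative. φ = -3*exp(x) + 2*cos(x)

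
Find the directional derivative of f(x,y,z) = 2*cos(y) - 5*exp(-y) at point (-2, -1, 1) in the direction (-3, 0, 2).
0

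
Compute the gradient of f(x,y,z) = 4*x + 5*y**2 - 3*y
(4, 10*y - 3, 0)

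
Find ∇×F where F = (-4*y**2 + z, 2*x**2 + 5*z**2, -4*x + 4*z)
(-10*z, 5, 4*x + 8*y)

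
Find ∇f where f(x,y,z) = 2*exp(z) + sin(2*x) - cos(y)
(2*cos(2*x), sin(y), 2*exp(z))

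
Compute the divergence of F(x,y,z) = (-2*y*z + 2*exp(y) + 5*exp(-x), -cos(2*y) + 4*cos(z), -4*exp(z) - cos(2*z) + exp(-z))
-4*exp(z) + 2*sin(2*y) + 2*sin(2*z) - exp(-z) - 5*exp(-x)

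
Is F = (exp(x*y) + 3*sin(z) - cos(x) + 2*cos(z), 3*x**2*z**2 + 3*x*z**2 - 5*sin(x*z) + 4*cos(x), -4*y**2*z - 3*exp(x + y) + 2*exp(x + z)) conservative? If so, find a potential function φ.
No, ∇×F = (-6*x**2*z - 6*x*z + 5*x*cos(x*z) - 8*y*z - 3*exp(x + y), 3*exp(x + y) - 2*exp(x + z) - 2*sin(z) + 3*cos(z), 6*x*z**2 - x*exp(x*y) + 3*z**2 - 5*z*cos(x*z) - 4*sin(x)) ≠ 0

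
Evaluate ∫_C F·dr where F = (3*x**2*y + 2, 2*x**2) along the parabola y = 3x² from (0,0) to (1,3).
34/5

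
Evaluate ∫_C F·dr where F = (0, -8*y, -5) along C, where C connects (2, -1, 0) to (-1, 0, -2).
14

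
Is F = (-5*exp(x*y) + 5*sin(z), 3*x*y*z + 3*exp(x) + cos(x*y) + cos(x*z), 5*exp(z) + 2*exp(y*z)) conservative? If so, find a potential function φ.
No, ∇×F = (-3*x*y + x*sin(x*z) + 2*z*exp(y*z), 5*cos(z), 5*x*exp(x*y) + 3*y*z - y*sin(x*y) - z*sin(x*z) + 3*exp(x)) ≠ 0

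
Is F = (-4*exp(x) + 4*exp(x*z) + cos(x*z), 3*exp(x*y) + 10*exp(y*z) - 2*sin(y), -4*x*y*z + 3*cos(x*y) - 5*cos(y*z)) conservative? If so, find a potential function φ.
No, ∇×F = (-4*x*z - 3*x*sin(x*y) - 10*y*exp(y*z) + 5*z*sin(y*z), 4*x*exp(x*z) - x*sin(x*z) + 4*y*z + 3*y*sin(x*y), 3*y*exp(x*y)) ≠ 0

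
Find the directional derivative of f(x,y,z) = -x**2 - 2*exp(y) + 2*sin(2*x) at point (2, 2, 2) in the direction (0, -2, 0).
2*exp(2)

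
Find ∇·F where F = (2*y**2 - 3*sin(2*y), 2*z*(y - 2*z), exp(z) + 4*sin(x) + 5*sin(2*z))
2*z + exp(z) + 10*cos(2*z)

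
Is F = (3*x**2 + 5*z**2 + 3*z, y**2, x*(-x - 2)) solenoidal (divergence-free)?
No, ∇·F = 6*x + 2*y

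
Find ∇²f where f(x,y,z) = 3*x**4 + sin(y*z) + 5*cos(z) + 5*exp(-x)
36*x**2 - y**2*sin(y*z) - z**2*sin(y*z) - 5*cos(z) + 5*exp(-x)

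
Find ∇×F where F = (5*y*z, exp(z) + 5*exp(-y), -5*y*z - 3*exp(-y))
(-5*z - exp(z) + 3*exp(-y), 5*y, -5*z)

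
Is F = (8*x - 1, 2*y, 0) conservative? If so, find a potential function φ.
Yes, F is conservative. φ = 4*x**2 - x + y**2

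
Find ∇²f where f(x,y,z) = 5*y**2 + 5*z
10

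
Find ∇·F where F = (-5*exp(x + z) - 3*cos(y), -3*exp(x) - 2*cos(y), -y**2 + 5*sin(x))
-5*exp(x + z) + 2*sin(y)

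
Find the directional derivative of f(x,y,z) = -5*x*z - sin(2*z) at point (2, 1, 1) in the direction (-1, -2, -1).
sqrt(6)*(2*cos(2) + 15)/6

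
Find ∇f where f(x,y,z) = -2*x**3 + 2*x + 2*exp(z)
(2 - 6*x**2, 0, 2*exp(z))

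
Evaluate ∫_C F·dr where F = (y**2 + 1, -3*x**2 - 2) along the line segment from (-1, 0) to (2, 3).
-3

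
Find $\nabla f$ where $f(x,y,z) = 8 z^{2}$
(0, 0, 16*z)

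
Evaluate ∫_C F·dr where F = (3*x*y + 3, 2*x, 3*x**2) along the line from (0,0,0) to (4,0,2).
44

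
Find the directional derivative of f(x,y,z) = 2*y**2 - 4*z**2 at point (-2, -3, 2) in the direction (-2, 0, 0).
0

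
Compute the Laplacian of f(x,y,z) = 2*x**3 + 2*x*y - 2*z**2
12*x - 4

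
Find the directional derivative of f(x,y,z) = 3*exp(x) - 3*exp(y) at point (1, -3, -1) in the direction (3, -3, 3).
sqrt(3)*(1 + exp(4))*exp(-3)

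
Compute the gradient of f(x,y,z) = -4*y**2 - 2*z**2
(0, -8*y, -4*z)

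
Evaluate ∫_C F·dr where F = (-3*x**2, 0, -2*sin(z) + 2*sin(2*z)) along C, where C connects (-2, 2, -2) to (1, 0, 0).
-8 + cos(4) - 2*cos(2)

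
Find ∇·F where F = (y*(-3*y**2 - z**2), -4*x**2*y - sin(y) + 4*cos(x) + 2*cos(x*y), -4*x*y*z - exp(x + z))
-4*x**2 - 4*x*y - 2*x*sin(x*y) - exp(x + z) - cos(y)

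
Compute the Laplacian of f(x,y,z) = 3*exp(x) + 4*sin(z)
3*exp(x) - 4*sin(z)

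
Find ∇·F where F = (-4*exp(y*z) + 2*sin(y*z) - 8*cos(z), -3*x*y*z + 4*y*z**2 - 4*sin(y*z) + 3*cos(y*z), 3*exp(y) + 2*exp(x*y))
z*(-3*x + 4*z - 3*sin(y*z) - 4*cos(y*z))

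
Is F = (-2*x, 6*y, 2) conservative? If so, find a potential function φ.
Yes, F is conservative. φ = -x**2 + 3*y**2 + 2*z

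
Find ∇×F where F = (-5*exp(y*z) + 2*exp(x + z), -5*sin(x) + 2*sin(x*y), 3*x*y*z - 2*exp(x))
(3*x*z, -3*y*z - 5*y*exp(y*z) + 2*exp(x) + 2*exp(x + z), 2*y*cos(x*y) + 5*z*exp(y*z) - 5*cos(x))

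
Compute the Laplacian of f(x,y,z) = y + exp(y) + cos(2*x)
exp(y) - 4*cos(2*x)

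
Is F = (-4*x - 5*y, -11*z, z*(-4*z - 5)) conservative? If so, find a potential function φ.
No, ∇×F = (11, 0, 5) ≠ 0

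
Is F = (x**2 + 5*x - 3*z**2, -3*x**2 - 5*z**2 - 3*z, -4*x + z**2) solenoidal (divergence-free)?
No, ∇·F = 2*x + 2*z + 5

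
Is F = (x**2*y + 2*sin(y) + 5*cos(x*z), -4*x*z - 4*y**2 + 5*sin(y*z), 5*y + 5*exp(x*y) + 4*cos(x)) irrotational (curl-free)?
No, ∇×F = (5*x*exp(x*y) + 4*x - 5*y*cos(y*z) + 5, -5*x*sin(x*z) - 5*y*exp(x*y) + 4*sin(x), -x**2 - 4*z - 2*cos(y))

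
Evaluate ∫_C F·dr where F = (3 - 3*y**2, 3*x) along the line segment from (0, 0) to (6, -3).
-63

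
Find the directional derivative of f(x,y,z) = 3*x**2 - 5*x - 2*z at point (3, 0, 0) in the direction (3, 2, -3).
45*sqrt(22)/22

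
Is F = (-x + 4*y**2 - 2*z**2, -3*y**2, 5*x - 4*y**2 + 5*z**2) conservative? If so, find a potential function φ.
No, ∇×F = (-8*y, -4*z - 5, -8*y) ≠ 0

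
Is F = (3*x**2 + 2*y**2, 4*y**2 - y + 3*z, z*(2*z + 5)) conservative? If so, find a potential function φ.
No, ∇×F = (-3, 0, -4*y) ≠ 0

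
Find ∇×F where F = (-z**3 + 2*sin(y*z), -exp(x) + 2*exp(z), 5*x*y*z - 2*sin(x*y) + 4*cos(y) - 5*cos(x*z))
(5*x*z - 2*x*cos(x*y) - 2*exp(z) - 4*sin(y), -5*y*z + 2*y*cos(x*y) + 2*y*cos(y*z) - 3*z**2 - 5*z*sin(x*z), -2*z*cos(y*z) - exp(x))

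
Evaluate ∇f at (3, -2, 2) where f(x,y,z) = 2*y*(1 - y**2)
(0, -22, 0)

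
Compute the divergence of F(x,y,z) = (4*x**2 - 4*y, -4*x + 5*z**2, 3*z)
8*x + 3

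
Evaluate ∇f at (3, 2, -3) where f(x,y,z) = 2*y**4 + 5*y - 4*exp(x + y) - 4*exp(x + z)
(-4*exp(5) - 4, 69 - 4*exp(5), -4)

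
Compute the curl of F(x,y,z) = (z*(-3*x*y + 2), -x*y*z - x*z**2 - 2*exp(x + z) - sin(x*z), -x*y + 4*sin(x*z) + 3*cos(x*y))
(x*y + 2*x*z - 3*x*sin(x*y) + x*cos(x*z) - x + 2*exp(x + z), -3*x*y + 3*y*sin(x*y) + y - 4*z*cos(x*z) + 2, 3*x*z - y*z - z**2 - z*cos(x*z) - 2*exp(x + z))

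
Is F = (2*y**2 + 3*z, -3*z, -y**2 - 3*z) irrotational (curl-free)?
No, ∇×F = (3 - 2*y, 3, -4*y)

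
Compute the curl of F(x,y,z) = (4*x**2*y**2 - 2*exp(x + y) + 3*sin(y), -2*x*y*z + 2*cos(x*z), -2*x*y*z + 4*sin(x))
(2*x*(y - z + sin(x*z)), 2*y*z - 4*cos(x), -8*x**2*y - 2*y*z - 2*z*sin(x*z) + 2*exp(x + y) - 3*cos(y))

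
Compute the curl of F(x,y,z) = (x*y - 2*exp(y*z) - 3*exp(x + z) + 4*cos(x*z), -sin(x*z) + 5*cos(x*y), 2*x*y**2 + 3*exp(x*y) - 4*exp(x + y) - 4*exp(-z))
(4*x*y + 3*x*exp(x*y) + x*cos(x*z) - 4*exp(x + y), -4*x*sin(x*z) - 2*y**2 - 3*y*exp(x*y) - 2*y*exp(y*z) + 4*exp(x + y) - 3*exp(x + z), -x - 5*y*sin(x*y) + 2*z*exp(y*z) - z*cos(x*z))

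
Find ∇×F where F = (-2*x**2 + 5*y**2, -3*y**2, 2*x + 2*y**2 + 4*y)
(4*y + 4, -2, -10*y)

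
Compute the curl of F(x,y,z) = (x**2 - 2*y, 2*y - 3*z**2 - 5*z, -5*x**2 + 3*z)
(6*z + 5, 10*x, 2)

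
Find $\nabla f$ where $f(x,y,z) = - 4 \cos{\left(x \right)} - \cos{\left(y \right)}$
(4*sin(x), sin(y), 0)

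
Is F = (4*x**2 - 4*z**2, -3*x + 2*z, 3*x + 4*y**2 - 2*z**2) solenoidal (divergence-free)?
No, ∇·F = 8*x - 4*z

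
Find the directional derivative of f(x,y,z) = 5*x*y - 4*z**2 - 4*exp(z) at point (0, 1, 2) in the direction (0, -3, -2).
8*sqrt(13)*(4 + exp(2))/13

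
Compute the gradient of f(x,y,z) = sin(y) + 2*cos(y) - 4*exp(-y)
(0, -2*sin(y) + cos(y) + 4*exp(-y), 0)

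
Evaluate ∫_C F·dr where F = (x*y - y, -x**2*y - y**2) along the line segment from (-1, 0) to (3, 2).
-22/3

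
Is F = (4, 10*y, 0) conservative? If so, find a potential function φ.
Yes, F is conservative. φ = 4*x + 5*y**2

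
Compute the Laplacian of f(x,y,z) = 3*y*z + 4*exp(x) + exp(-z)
4*exp(x) + exp(-z)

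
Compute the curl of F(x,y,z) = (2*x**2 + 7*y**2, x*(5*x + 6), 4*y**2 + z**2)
(8*y, 0, 10*x - 14*y + 6)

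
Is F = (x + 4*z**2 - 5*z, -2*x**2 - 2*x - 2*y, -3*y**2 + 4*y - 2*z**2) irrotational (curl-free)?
No, ∇×F = (4 - 6*y, 8*z - 5, -4*x - 2)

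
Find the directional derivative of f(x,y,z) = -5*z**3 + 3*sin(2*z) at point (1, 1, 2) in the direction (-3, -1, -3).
18*sqrt(19)*(10 - cos(4))/19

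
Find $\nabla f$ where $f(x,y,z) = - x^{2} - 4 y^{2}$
(-2*x, -8*y, 0)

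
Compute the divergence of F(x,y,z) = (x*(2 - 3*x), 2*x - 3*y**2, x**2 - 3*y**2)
-6*x - 6*y + 2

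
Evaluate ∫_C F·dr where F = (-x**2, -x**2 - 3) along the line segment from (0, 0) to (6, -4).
-12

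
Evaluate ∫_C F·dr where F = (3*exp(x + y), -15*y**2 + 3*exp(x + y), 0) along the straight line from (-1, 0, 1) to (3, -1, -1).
-3*exp(-1) + 5 + 3*exp(2)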